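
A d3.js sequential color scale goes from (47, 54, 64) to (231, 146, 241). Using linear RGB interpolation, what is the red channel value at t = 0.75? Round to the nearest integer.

R = 47 + 0.75 × (231 − 47) = 185 → 185

185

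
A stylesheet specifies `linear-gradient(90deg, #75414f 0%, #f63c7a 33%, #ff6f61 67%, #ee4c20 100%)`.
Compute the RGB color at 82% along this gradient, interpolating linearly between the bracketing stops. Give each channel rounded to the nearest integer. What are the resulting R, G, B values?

(247, 95, 67)

82% lies between the 67% and 100% stops, so the local fraction is t = (82 − 67)/(100 − 67) = 15/33 ≈ 0.4545.
#ff6f61 → (255, 111, 97); #ee4c20 → (238, 76, 32).
R = 255 + 0.4545 × (238 − 255) = 247.274 → 247
G = 111 + 0.4545 × (76 − 111) = 95.093 → 95
B = 97 + 0.4545 × (32 − 97) = 67.457 → 67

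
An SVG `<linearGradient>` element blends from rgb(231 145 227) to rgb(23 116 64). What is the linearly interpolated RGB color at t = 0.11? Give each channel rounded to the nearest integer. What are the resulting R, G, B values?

(208, 142, 209)

R = 231 + 0.11 × (23 − 231) = 231 + 0.11 × -208 = 208.12 → 208
G = 145 + 0.11 × (116 − 145) = 145 + 0.11 × -29 = 141.81 → 142
B = 227 + 0.11 × (64 − 227) = 227 + 0.11 × -163 = 209.07 → 209
So the blended color is (208, 142, 209), about #d08ed1.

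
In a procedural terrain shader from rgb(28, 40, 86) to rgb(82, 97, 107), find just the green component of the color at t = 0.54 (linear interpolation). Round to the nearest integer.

71

G = 40 + 0.54 × (97 − 40) = 70.78 → 71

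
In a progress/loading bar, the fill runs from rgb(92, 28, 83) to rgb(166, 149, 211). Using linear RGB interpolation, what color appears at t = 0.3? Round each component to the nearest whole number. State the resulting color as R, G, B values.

(114, 64, 121)

R = 92 + 0.3 × (166 − 92) = 92 + 0.3 × 74 = 114.2 → 114
G = 28 + 0.3 × (149 − 28) = 28 + 0.3 × 121 = 64.3 → 64
B = 83 + 0.3 × (211 − 83) = 83 + 0.3 × 128 = 121.4 → 121
So the blended color is (114, 64, 121), about #724079.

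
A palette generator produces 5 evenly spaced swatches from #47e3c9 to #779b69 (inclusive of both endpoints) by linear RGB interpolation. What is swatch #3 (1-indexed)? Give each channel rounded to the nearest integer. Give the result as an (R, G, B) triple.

(95, 191, 153)

With 5 swatches and endpoints inclusive, swatch 3 sits at t = (3 − 1)/(5 − 1) = 2/4 ≈ 0.5.
#47e3c9 → (71, 227, 201); #779b69 → (119, 155, 105).
R = 71 + 0.5 × (119 − 71) = 95 → 95
G = 227 + 0.5 × (155 − 227) = 191 → 191
B = 201 + 0.5 × (105 − 201) = 153 → 153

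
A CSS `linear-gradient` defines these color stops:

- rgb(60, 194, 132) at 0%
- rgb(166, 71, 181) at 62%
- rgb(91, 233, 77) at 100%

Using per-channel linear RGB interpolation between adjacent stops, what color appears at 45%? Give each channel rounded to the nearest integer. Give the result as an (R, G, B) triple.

45% lies between the 0% and 62% stops, so the local fraction is t = (45 − 0)/(62 − 0) = 45/62 ≈ 0.7258.
R = 60 + 0.7258 × (166 − 60) = 136.935 → 137
G = 194 + 0.7258 × (71 − 194) = 104.727 → 105
B = 132 + 0.7258 × (181 − 132) = 167.564 → 168

(137, 105, 168)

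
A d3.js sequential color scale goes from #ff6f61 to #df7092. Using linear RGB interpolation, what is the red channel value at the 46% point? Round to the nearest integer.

R₁ = 255 (from #ff6f61), R₂ = 223 (from #df7092).
R = 255 + 0.46 × (223 − 255) = 240.28 → 240

240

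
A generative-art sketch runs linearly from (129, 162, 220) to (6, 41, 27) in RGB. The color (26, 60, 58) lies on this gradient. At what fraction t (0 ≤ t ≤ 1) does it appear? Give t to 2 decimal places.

Invert the lerp on the B channel (largest span, 193): t = (58 − 220) / (27 − 220) = -162/-193 = 0.83938.
Check on R: (26 − 129)/(6 − 129) = 0.8374 ✓

0.84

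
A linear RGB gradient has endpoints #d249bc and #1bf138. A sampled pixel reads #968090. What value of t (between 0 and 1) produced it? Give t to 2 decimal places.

0.33

Invert the lerp on the R channel (largest span, 183): t = (150 − 210) / (27 − 210) = -60/-183 = 0.32787.
Check on G: (128 − 73)/(241 − 73) = 0.3274 ✓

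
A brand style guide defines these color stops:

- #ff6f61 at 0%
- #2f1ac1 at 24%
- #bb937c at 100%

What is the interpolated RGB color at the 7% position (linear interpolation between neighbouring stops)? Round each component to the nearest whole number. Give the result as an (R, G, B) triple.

7% lies between the 0% and 24% stops, so the local fraction is t = (7 − 0)/(24 − 0) = 7/24 ≈ 0.2917.
#ff6f61 → (255, 111, 97); #2f1ac1 → (47, 26, 193).
R = 255 + 0.2917 × (47 − 255) = 194.326 → 194
G = 111 + 0.2917 × (26 − 111) = 86.206 → 86
B = 97 + 0.2917 × (193 − 97) = 125.003 → 125

(194, 86, 125)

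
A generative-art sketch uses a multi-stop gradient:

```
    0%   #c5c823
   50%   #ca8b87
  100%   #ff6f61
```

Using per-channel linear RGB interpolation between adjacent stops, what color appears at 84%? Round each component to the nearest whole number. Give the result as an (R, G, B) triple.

(238, 120, 109)

84% lies between the 50% and 100% stops, so the local fraction is t = (84 − 50)/(100 − 50) = 34/50 ≈ 0.68.
#ca8b87 → (202, 139, 135); #ff6f61 → (255, 111, 97).
R = 202 + 0.68 × (255 − 202) = 238.04 → 238
G = 139 + 0.68 × (111 − 139) = 119.96 → 120
B = 135 + 0.68 × (97 − 135) = 109.16 → 109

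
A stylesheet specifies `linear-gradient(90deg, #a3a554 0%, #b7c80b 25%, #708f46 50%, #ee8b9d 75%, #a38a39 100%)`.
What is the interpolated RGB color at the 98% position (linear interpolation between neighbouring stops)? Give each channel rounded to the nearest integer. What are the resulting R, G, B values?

98% lies between the 75% and 100% stops, so the local fraction is t = (98 − 75)/(100 − 75) = 23/25 ≈ 0.92.
#ee8b9d → (238, 139, 157); #a38a39 → (163, 138, 57).
R = 238 + 0.92 × (163 − 238) = 169 → 169
G = 139 + 0.92 × (138 − 139) = 138.08 → 138
B = 157 + 0.92 × (57 − 157) = 65 → 65

(169, 138, 65)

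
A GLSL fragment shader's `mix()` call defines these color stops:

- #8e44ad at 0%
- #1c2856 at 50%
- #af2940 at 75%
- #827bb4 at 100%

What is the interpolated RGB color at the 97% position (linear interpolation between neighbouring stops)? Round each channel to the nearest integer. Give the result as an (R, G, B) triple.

97% lies between the 75% and 100% stops, so the local fraction is t = (97 − 75)/(100 − 75) = 22/25 ≈ 0.88.
#af2940 → (175, 41, 64); #827bb4 → (130, 123, 180).
R = 175 + 0.88 × (130 − 175) = 135.4 → 135
G = 41 + 0.88 × (123 − 41) = 113.16 → 113
B = 64 + 0.88 × (180 − 64) = 166.08 → 166

(135, 113, 166)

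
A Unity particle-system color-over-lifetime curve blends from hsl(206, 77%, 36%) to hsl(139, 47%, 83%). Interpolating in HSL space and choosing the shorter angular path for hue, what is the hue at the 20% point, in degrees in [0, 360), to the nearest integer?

Hue arc: Δh = 139 − 206 = -67° (|Δh| ≤ 180, already the shorter path).
H = 206 + 0.2 × (-67) = 192.6 → 193°

193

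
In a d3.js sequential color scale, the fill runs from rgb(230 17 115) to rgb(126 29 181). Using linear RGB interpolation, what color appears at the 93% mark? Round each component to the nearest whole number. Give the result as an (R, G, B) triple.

(133, 28, 176)

93% corresponds to t = 0.93.
R = 230 + 0.93 × (126 − 230) = 230 + 0.93 × -104 = 133.28 → 133
G = 17 + 0.93 × (29 − 17) = 17 + 0.93 × 12 = 28.16 → 28
B = 115 + 0.93 × (181 − 115) = 115 + 0.93 × 66 = 176.38 → 176
So the blended color is (133, 28, 176), about #851cb0.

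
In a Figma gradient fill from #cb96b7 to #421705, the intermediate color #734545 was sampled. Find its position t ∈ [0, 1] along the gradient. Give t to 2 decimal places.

0.64

Invert the lerp on the B channel (largest span, 178): t = (69 − 183) / (5 − 183) = -114/-178 = 0.64045.
Check on R: (115 − 203)/(66 − 203) = 0.6423 ✓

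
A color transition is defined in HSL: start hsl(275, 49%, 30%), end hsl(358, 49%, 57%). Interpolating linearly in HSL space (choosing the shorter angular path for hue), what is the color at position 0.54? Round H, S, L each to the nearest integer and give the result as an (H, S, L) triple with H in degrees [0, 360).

Hue arc: Δh = 358 − 275 = 83° (|Δh| ≤ 180, already the shorter path).
H = 275 + 0.54 × (83) = 319.82 → 320°
S = 49 + 0.54 × (49 − 49) = 49 → 49%
L = 30 + 0.54 × (57 − 30) = 44.58 → 45%

(320, 49, 45)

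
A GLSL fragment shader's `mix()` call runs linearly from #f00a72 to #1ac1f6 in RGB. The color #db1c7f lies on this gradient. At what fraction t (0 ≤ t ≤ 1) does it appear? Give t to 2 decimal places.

Invert the lerp on the R channel (largest span, 214): t = (219 − 240) / (26 − 240) = -21/-214 = 0.098131.
Check on G: (28 − 10)/(193 − 10) = 0.09836 ✓

0.10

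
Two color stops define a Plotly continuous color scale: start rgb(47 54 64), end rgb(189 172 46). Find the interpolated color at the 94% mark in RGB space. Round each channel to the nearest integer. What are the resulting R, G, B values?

(180, 165, 47)

94% corresponds to t = 0.94.
R = 47 + 0.94 × (189 − 47) = 47 + 0.94 × 142 = 180.48 → 180
G = 54 + 0.94 × (172 − 54) = 54 + 0.94 × 118 = 164.92 → 165
B = 64 + 0.94 × (46 − 64) = 64 + 0.94 × -18 = 47.08 → 47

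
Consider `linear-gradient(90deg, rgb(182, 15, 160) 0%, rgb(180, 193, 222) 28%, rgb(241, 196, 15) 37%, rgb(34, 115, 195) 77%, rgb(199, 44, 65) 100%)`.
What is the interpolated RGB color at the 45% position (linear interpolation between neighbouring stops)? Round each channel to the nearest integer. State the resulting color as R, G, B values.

45% lies between the 37% and 77% stops, so the local fraction is t = (45 − 37)/(77 − 37) = 8/40 ≈ 0.2.
R = 241 + 0.2 × (34 − 241) = 199.6 → 200
G = 196 + 0.2 × (115 − 196) = 179.8 → 180
B = 15 + 0.2 × (195 − 15) = 51 → 51

(200, 180, 51)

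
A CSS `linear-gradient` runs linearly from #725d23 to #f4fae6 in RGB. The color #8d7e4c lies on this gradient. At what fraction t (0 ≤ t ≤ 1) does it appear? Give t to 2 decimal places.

0.21

Invert the lerp on the B channel (largest span, 195): t = (76 − 35) / (230 − 35) = 41/195 = 0.21026.
Check on R: (141 − 114)/(244 − 114) = 0.2077 ✓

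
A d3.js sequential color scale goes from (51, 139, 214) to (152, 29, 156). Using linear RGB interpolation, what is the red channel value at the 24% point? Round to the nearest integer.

75

R = 51 + 0.24 × (152 − 51) = 75.24 → 75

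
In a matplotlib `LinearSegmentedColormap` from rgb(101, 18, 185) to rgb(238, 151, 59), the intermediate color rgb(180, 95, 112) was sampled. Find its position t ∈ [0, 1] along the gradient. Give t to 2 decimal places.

0.58

Invert the lerp on the R channel (largest span, 137): t = (180 − 101) / (238 − 101) = 79/137 = 0.57664.
Check on G: (95 − 18)/(151 − 18) = 0.5789 ✓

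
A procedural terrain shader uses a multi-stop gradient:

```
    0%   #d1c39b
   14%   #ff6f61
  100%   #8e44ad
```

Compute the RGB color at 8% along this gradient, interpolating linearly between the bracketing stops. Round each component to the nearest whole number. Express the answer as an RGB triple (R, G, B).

8% lies between the 0% and 14% stops, so the local fraction is t = (8 − 0)/(14 − 0) = 8/14 ≈ 0.5714.
#d1c39b → (209, 195, 155); #ff6f61 → (255, 111, 97).
R = 209 + 0.5714 × (255 − 209) = 235.284 → 235
G = 195 + 0.5714 × (111 − 195) = 147.002 → 147
B = 155 + 0.5714 × (97 − 155) = 121.859 → 122

(235, 147, 122)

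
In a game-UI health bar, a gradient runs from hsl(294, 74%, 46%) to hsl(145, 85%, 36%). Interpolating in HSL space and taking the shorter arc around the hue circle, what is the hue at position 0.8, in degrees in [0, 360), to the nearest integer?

Hue arc: Δh = 145 − 294 = -149° (|Δh| ≤ 180, already the shorter path).
H = 294 + 0.8 × (-149) = 174.8 → 175°

175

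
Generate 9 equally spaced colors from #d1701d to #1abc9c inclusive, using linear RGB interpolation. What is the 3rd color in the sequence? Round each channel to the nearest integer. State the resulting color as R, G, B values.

With 9 swatches and endpoints inclusive, swatch 3 sits at t = (3 − 1)/(9 − 1) = 2/8 ≈ 0.25.
#d1701d → (209, 112, 29); #1abc9c → (26, 188, 156).
R = 209 + 0.25 × (26 − 209) = 163.25 → 163
G = 112 + 0.25 × (188 − 112) = 131 → 131
B = 29 + 0.25 × (156 − 29) = 60.75 → 61

(163, 131, 61)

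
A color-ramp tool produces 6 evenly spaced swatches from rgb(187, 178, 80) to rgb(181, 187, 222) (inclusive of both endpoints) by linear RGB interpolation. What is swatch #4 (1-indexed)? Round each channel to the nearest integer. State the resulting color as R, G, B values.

With 6 swatches and endpoints inclusive, swatch 4 sits at t = (4 − 1)/(6 − 1) = 3/5 ≈ 0.6.
R = 187 + 0.6 × (181 − 187) = 183.4 → 183
G = 178 + 0.6 × (187 − 178) = 183.4 → 183
B = 80 + 0.6 × (222 − 80) = 165.2 → 165

(183, 183, 165)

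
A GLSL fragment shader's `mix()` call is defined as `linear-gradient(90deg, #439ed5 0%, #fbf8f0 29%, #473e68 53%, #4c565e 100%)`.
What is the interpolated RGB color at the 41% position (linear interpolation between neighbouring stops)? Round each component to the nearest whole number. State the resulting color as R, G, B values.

41% lies between the 29% and 53% stops, so the local fraction is t = (41 − 29)/(53 − 29) = 12/24 ≈ 0.5.
#fbf8f0 → (251, 248, 240); #473e68 → (71, 62, 104).
R = 251 + 0.5 × (71 − 251) = 161 → 161
G = 248 + 0.5 × (62 − 248) = 155 → 155
B = 240 + 0.5 × (104 − 240) = 172 → 172

(161, 155, 172)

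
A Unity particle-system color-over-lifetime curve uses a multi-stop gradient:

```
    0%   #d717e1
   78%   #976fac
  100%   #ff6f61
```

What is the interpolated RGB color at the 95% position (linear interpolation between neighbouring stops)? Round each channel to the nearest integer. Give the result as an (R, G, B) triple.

95% lies between the 78% and 100% stops, so the local fraction is t = (95 − 78)/(100 − 78) = 17/22 ≈ 0.7727.
#976fac → (151, 111, 172); #ff6f61 → (255, 111, 97).
R = 151 + 0.7727 × (255 − 151) = 231.361 → 231
G = 111 + 0.7727 × (111 − 111) = 111 → 111
B = 172 + 0.7727 × (97 − 172) = 114.047 → 114

(231, 111, 114)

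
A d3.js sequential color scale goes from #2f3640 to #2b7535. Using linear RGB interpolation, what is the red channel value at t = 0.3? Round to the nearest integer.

R₁ = 47 (from #2f3640), R₂ = 43 (from #2b7535).
R = 47 + 0.3 × (43 − 47) = 45.8 → 46

46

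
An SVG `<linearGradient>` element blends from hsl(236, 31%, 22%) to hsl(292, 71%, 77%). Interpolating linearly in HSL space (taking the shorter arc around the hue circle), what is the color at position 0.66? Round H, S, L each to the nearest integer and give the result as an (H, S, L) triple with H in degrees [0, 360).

(273, 57, 58)

Hue arc: Δh = 292 − 236 = 56° (|Δh| ≤ 180, already the shorter path).
H = 236 + 0.66 × (56) = 272.96 → 273°
S = 31 + 0.66 × (71 − 31) = 57.4 → 57%
L = 22 + 0.66 × (77 − 22) = 58.3 → 58%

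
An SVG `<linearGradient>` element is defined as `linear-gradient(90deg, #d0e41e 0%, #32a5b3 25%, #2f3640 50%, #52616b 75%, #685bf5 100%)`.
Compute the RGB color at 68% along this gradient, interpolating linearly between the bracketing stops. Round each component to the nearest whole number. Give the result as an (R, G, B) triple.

(72, 85, 95)

68% lies between the 50% and 75% stops, so the local fraction is t = (68 − 50)/(75 − 50) = 18/25 ≈ 0.72.
#2f3640 → (47, 54, 64); #52616b → (82, 97, 107).
R = 47 + 0.72 × (82 − 47) = 72.2 → 72
G = 54 + 0.72 × (97 − 54) = 84.96 → 85
B = 64 + 0.72 × (107 − 64) = 94.96 → 95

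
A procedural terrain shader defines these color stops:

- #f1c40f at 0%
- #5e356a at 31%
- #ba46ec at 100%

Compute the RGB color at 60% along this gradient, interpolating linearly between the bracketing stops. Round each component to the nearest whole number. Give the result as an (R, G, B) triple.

(133, 60, 161)

60% lies between the 31% and 100% stops, so the local fraction is t = (60 − 31)/(100 − 31) = 29/69 ≈ 0.4203.
#5e356a → (94, 53, 106); #ba46ec → (186, 70, 236).
R = 94 + 0.4203 × (186 − 94) = 132.668 → 133
G = 53 + 0.4203 × (70 − 53) = 60.145 → 60
B = 106 + 0.4203 × (236 − 106) = 160.639 → 161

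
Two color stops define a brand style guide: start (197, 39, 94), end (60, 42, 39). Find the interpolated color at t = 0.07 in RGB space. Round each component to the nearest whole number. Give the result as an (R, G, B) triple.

(187, 39, 90)

R = 197 + 0.07 × (60 − 197) = 197 + 0.07 × -137 = 187.41 → 187
G = 39 + 0.07 × (42 − 39) = 39 + 0.07 × 3 = 39.21 → 39
B = 94 + 0.07 × (39 − 94) = 94 + 0.07 × -55 = 90.15 → 90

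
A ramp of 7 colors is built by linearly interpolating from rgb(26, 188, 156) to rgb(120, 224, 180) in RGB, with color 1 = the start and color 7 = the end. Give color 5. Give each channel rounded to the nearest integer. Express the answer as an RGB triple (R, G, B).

With 7 swatches and endpoints inclusive, swatch 5 sits at t = (5 − 1)/(7 − 1) = 4/6 ≈ 0.6667.
R = 26 + 0.6667 × (120 − 26) = 88.67 → 89
G = 188 + 0.6667 × (224 − 188) = 212.001 → 212
B = 156 + 0.6667 × (180 − 156) = 172.001 → 172

(89, 212, 172)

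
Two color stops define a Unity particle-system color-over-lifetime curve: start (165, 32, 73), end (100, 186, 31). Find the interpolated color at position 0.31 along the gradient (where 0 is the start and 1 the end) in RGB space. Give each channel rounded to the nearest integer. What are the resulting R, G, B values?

(145, 80, 60)

R = 165 + 0.31 × (100 − 165) = 165 + 0.31 × -65 = 144.85 → 145
G = 32 + 0.31 × (186 − 32) = 32 + 0.31 × 154 = 79.74 → 80
B = 73 + 0.31 × (31 − 73) = 73 + 0.31 × -42 = 59.98 → 60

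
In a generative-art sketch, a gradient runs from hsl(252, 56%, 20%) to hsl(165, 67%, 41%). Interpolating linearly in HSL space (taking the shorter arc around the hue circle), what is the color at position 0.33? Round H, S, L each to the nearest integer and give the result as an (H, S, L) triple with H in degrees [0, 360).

Hue arc: Δh = 165 − 252 = -87° (|Δh| ≤ 180, already the shorter path).
H = 252 + 0.33 × (-87) = 223.29 → 223°
S = 56 + 0.33 × (67 − 56) = 59.63 → 60%
L = 20 + 0.33 × (41 − 20) = 26.93 → 27%

(223, 60, 27)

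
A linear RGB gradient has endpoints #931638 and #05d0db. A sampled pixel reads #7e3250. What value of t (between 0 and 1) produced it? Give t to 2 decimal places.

Invert the lerp on the G channel (largest span, 186): t = (50 − 22) / (208 − 22) = 28/186 = 0.15054.
Check on R: (126 − 147)/(5 − 147) = 0.1479 ✓

0.15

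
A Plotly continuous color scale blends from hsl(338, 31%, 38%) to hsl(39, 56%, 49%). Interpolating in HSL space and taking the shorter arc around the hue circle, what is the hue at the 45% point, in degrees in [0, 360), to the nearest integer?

5

Hue: 39 − 338 = -299°, but |-299| > 180 so the shorter arc goes the other way: Δh = -299 + 360 = 61°.
H = 338 + 0.45 × (61) = 365.45 → 365 → 365 mod 360 = 5°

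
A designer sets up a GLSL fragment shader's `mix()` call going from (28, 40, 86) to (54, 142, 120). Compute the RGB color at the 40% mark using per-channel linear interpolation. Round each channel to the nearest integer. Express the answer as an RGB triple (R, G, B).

40% corresponds to t = 0.4.
R = 28 + 0.4 × (54 − 28) = 28 + 0.4 × 26 = 38.4 → 38
G = 40 + 0.4 × (142 − 40) = 40 + 0.4 × 102 = 80.8 → 81
B = 86 + 0.4 × (120 − 86) = 86 + 0.4 × 34 = 99.6 → 100

(38, 81, 100)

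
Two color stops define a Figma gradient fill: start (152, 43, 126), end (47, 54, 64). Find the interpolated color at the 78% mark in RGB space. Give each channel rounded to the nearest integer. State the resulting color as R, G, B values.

(70, 52, 78)

78% corresponds to t = 0.78.
R = 152 + 0.78 × (47 − 152) = 152 + 0.78 × -105 = 70.1 → 70
G = 43 + 0.78 × (54 − 43) = 43 + 0.78 × 11 = 51.58 → 52
B = 126 + 0.78 × (64 − 126) = 126 + 0.78 × -62 = 77.64 → 78
So the blended color is (70, 52, 78), about #46344e.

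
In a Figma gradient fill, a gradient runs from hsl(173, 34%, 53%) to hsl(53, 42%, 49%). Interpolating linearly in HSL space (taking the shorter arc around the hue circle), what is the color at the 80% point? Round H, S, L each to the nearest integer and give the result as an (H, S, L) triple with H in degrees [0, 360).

(77, 40, 50)

Hue arc: Δh = 53 − 173 = -120° (|Δh| ≤ 180, already the shorter path).
H = 173 + 0.8 × (-120) = 77 → 77°
S = 34 + 0.8 × (42 − 34) = 40.4 → 40%
L = 53 + 0.8 × (49 − 53) = 49.8 → 50%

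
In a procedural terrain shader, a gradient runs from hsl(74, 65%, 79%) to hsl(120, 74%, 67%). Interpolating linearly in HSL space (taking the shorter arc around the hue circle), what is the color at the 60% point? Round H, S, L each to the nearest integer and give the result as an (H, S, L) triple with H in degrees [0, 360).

Hue arc: Δh = 120 − 74 = 46° (|Δh| ≤ 180, already the shorter path).
H = 74 + 0.6 × (46) = 101.6 → 102°
S = 65 + 0.6 × (74 − 65) = 70.4 → 70%
L = 79 + 0.6 × (67 − 79) = 71.8 → 72%

(102, 70, 72)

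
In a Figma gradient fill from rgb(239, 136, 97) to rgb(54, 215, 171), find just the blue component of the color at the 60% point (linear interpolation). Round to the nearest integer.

B = 97 + 0.6 × (171 − 97) = 141.4 → 141

141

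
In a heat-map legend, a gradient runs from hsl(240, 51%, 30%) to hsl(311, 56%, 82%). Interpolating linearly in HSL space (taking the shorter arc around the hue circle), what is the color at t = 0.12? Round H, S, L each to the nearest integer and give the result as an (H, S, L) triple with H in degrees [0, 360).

Hue arc: Δh = 311 − 240 = 71° (|Δh| ≤ 180, already the shorter path).
H = 240 + 0.12 × (71) = 248.52 → 249°
S = 51 + 0.12 × (56 − 51) = 51.6 → 52%
L = 30 + 0.12 × (82 − 30) = 36.24 → 36%

(249, 52, 36)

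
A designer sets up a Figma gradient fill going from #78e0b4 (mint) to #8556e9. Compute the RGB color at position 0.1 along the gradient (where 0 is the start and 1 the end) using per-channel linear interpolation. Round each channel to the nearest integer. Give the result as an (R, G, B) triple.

(121, 210, 185)

#78e0b4 → (120, 224, 180); #8556e9 → (133, 86, 233).
R = 120 + 0.1 × (133 − 120) = 120 + 0.1 × 13 = 121.3 → 121
G = 224 + 0.1 × (86 − 224) = 224 + 0.1 × -138 = 210.2 → 210
B = 180 + 0.1 × (233 − 180) = 180 + 0.1 × 53 = 185.3 → 185
So the blended color is (121, 210, 185), about #79d2b9.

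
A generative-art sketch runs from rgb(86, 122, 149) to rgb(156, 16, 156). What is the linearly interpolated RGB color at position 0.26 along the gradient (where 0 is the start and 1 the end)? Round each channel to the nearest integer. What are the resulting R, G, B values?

R = 86 + 0.26 × (156 − 86) = 86 + 0.26 × 70 = 104.2 → 104
G = 122 + 0.26 × (16 − 122) = 122 + 0.26 × -106 = 94.44 → 94
B = 149 + 0.26 × (156 − 149) = 149 + 0.26 × 7 = 150.82 → 151

(104, 94, 151)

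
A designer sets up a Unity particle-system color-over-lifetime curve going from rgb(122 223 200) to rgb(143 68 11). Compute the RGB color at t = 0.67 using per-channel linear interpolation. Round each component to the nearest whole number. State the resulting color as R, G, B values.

R = 122 + 0.67 × (143 − 122) = 122 + 0.67 × 21 = 136.07 → 136
G = 223 + 0.67 × (68 − 223) = 223 + 0.67 × -155 = 119.15 → 119
B = 200 + 0.67 × (11 − 200) = 200 + 0.67 × -189 = 73.37 → 73

(136, 119, 73)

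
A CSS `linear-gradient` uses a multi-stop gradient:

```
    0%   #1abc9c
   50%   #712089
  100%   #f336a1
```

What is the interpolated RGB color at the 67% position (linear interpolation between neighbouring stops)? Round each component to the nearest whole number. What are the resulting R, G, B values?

(157, 39, 145)

67% lies between the 50% and 100% stops, so the local fraction is t = (67 − 50)/(100 − 50) = 17/50 ≈ 0.34.
#712089 → (113, 32, 137); #f336a1 → (243, 54, 161).
R = 113 + 0.34 × (243 − 113) = 157.2 → 157
G = 32 + 0.34 × (54 − 32) = 39.48 → 39
B = 137 + 0.34 × (161 − 137) = 145.16 → 145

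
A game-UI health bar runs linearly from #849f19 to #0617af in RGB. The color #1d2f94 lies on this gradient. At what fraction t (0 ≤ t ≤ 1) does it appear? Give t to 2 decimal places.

Invert the lerp on the B channel (largest span, 150): t = (148 − 25) / (175 − 25) = 123/150 = 0.82.
Check on R: (29 − 132)/(6 − 132) = 0.8175 ✓

0.82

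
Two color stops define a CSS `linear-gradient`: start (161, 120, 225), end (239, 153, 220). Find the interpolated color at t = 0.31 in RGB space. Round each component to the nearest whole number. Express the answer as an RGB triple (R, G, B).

(185, 130, 223)

R = 161 + 0.31 × (239 − 161) = 161 + 0.31 × 78 = 185.18 → 185
G = 120 + 0.31 × (153 − 120) = 120 + 0.31 × 33 = 130.23 → 130
B = 225 + 0.31 × (220 − 225) = 225 + 0.31 × -5 = 223.45 → 223
So the blended color is (185, 130, 223), about #b982df.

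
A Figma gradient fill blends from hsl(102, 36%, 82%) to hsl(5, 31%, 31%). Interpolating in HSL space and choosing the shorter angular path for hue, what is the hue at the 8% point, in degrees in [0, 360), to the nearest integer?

94

Hue arc: Δh = 5 − 102 = -97° (|Δh| ≤ 180, already the shorter path).
H = 102 + 0.08 × (-97) = 94.24 → 94°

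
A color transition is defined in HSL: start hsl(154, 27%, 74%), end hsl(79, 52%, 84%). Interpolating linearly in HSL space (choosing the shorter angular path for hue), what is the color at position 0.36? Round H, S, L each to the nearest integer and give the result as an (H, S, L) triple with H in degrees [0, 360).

(127, 36, 78)

Hue arc: Δh = 79 − 154 = -75° (|Δh| ≤ 180, already the shorter path).
H = 154 + 0.36 × (-75) = 127 → 127°
S = 27 + 0.36 × (52 − 27) = 36 → 36%
L = 74 + 0.36 × (84 − 74) = 77.6 → 78%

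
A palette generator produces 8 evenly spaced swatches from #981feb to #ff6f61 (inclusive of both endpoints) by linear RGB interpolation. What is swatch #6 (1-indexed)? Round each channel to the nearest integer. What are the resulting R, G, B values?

With 8 swatches and endpoints inclusive, swatch 6 sits at t = (6 − 1)/(8 − 1) = 5/7 ≈ 0.7143.
#981feb → (152, 31, 235); #ff6f61 → (255, 111, 97).
R = 152 + 0.7143 × (255 − 152) = 225.573 → 226
G = 31 + 0.7143 × (111 − 31) = 88.144 → 88
B = 235 + 0.7143 × (97 − 235) = 136.427 → 136

(226, 88, 136)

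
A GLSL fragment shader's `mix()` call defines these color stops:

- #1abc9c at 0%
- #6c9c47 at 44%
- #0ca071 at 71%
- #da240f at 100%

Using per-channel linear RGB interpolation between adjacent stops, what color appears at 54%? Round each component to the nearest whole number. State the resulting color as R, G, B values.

54% lies between the 44% and 71% stops, so the local fraction is t = (54 − 44)/(71 − 44) = 10/27 ≈ 0.3704.
#6c9c47 → (108, 156, 71); #0ca071 → (12, 160, 113).
R = 108 + 0.3704 × (12 − 108) = 72.442 → 72
G = 156 + 0.3704 × (160 − 156) = 157.482 → 157
B = 71 + 0.3704 × (113 − 71) = 86.557 → 87

(72, 157, 87)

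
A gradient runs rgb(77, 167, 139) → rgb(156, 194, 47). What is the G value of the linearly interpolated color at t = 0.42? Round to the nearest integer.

178

G = 167 + 0.42 × (194 − 167) = 178.34 → 178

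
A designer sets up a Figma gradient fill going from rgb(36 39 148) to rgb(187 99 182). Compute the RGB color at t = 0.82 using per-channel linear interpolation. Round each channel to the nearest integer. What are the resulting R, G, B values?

R = 36 + 0.82 × (187 − 36) = 36 + 0.82 × 151 = 159.82 → 160
G = 39 + 0.82 × (99 − 39) = 39 + 0.82 × 60 = 88.2 → 88
B = 148 + 0.82 × (182 − 148) = 148 + 0.82 × 34 = 175.88 → 176

(160, 88, 176)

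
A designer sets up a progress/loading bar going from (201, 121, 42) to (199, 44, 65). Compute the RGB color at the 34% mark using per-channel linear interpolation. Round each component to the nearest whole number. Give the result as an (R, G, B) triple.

(200, 95, 50)

34% corresponds to t = 0.34.
R = 201 + 0.34 × (199 − 201) = 201 + 0.34 × -2 = 200.32 → 200
G = 121 + 0.34 × (44 − 121) = 121 + 0.34 × -77 = 94.82 → 95
B = 42 + 0.34 × (65 − 42) = 42 + 0.34 × 23 = 49.82 → 50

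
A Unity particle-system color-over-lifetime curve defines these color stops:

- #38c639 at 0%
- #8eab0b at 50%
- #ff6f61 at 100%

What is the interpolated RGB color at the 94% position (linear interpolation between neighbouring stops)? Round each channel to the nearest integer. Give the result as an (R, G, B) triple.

94% lies between the 50% and 100% stops, so the local fraction is t = (94 − 50)/(100 − 50) = 44/50 ≈ 0.88.
#8eab0b → (142, 171, 11); #ff6f61 → (255, 111, 97).
R = 142 + 0.88 × (255 − 142) = 241.44 → 241
G = 171 + 0.88 × (111 − 171) = 118.2 → 118
B = 11 + 0.88 × (97 − 11) = 86.68 → 87

(241, 118, 87)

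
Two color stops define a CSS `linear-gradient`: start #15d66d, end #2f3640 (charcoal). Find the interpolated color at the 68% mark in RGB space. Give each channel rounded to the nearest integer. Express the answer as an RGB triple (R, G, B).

(39, 105, 78)

#15d66d → (21, 214, 109); #2f3640 → (47, 54, 64).
68% corresponds to t = 0.68.
R = 21 + 0.68 × (47 − 21) = 21 + 0.68 × 26 = 38.68 → 39
G = 214 + 0.68 × (54 − 214) = 214 + 0.68 × -160 = 105.2 → 105
B = 109 + 0.68 × (64 − 109) = 109 + 0.68 × -45 = 78.4 → 78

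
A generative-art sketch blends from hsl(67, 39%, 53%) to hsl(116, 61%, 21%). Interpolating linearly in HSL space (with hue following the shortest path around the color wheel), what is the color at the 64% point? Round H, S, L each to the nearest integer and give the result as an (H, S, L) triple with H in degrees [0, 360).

Hue arc: Δh = 116 − 67 = 49° (|Δh| ≤ 180, already the shorter path).
H = 67 + 0.64 × (49) = 98.36 → 98°
S = 39 + 0.64 × (61 − 39) = 53.08 → 53%
L = 53 + 0.64 × (21 − 53) = 32.52 → 33%

(98, 53, 33)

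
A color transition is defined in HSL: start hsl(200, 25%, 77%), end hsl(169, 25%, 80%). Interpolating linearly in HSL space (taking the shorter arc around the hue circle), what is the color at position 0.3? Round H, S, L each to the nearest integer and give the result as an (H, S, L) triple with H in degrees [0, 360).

Hue arc: Δh = 169 − 200 = -31° (|Δh| ≤ 180, already the shorter path).
H = 200 + 0.3 × (-31) = 190.7 → 191°
S = 25 + 0.3 × (25 − 25) = 25 → 25%
L = 77 + 0.3 × (80 − 77) = 77.9 → 78%

(191, 25, 78)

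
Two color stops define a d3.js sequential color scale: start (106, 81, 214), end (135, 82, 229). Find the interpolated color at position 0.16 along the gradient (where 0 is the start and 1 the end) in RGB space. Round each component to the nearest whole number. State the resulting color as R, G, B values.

(111, 81, 216)

R = 106 + 0.16 × (135 − 106) = 106 + 0.16 × 29 = 110.64 → 111
G = 81 + 0.16 × (82 − 81) = 81 + 0.16 × 1 = 81.16 → 81
B = 214 + 0.16 × (229 − 214) = 214 + 0.16 × 15 = 216.4 → 216
So the blended color is (111, 81, 216), about #6f51d8.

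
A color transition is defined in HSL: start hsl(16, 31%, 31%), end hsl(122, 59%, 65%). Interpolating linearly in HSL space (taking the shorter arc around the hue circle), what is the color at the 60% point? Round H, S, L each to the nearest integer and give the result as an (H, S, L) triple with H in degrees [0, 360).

Hue arc: Δh = 122 − 16 = 106° (|Δh| ≤ 180, already the shorter path).
H = 16 + 0.6 × (106) = 79.6 → 80°
S = 31 + 0.6 × (59 − 31) = 47.8 → 48%
L = 31 + 0.6 × (65 − 31) = 51.4 → 51%

(80, 48, 51)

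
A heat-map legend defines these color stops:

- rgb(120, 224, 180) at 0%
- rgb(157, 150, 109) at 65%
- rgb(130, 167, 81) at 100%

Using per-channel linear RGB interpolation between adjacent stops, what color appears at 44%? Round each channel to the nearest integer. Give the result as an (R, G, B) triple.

(145, 174, 132)

44% lies between the 0% and 65% stops, so the local fraction is t = (44 − 0)/(65 − 0) = 44/65 ≈ 0.6769.
R = 120 + 0.6769 × (157 − 120) = 145.045 → 145
G = 224 + 0.6769 × (150 − 224) = 173.909 → 174
B = 180 + 0.6769 × (109 − 180) = 131.94 → 132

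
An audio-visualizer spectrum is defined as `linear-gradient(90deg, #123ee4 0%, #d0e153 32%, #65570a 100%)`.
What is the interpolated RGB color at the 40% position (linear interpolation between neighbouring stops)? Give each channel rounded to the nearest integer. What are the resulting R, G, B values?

(195, 209, 74)

40% lies between the 32% and 100% stops, so the local fraction is t = (40 − 32)/(100 − 32) = 8/68 ≈ 0.1176.
#d0e153 → (208, 225, 83); #65570a → (101, 87, 10).
R = 208 + 0.1176 × (101 − 208) = 195.417 → 195
G = 225 + 0.1176 × (87 − 225) = 208.771 → 209
B = 83 + 0.1176 × (10 − 83) = 74.415 → 74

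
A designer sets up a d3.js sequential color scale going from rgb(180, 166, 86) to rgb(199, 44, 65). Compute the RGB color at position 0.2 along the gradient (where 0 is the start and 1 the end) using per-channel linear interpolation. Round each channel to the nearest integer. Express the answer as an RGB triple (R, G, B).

(184, 142, 82)

R = 180 + 0.2 × (199 − 180) = 180 + 0.2 × 19 = 183.8 → 184
G = 166 + 0.2 × (44 − 166) = 166 + 0.2 × -122 = 141.6 → 142
B = 86 + 0.2 × (65 − 86) = 86 + 0.2 × -21 = 81.8 → 82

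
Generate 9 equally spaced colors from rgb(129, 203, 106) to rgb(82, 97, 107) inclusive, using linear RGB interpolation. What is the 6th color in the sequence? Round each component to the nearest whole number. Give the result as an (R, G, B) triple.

With 9 swatches and endpoints inclusive, swatch 6 sits at t = (6 − 1)/(9 − 1) = 5/8 ≈ 0.625.
R = 129 + 0.625 × (82 − 129) = 99.625 → 100
G = 203 + 0.625 × (97 − 203) = 136.75 → 137
B = 106 + 0.625 × (107 − 106) = 106.625 → 107

(100, 137, 107)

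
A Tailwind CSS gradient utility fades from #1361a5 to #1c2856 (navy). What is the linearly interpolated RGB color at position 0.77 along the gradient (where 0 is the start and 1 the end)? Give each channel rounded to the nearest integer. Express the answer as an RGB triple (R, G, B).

#1361a5 → (19, 97, 165); #1c2856 → (28, 40, 86).
R = 19 + 0.77 × (28 − 19) = 19 + 0.77 × 9 = 25.93 → 26
G = 97 + 0.77 × (40 − 97) = 97 + 0.77 × -57 = 53.11 → 53
B = 165 + 0.77 × (86 − 165) = 165 + 0.77 × -79 = 104.17 → 104

(26, 53, 104)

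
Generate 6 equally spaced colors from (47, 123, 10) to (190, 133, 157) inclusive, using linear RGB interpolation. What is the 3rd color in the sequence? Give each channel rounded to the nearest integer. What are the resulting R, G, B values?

With 6 swatches and endpoints inclusive, swatch 3 sits at t = (3 − 1)/(6 − 1) = 2/5 ≈ 0.4.
R = 47 + 0.4 × (190 − 47) = 104.2 → 104
G = 123 + 0.4 × (133 − 123) = 127 → 127
B = 10 + 0.4 × (157 − 10) = 68.8 → 69

(104, 127, 69)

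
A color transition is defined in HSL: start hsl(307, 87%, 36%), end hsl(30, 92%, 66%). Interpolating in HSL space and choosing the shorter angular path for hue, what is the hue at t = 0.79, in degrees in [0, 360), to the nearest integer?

13

Hue: 30 − 307 = -277°, but |-277| > 180 so the shorter arc goes the other way: Δh = -277 + 360 = 83°.
H = 307 + 0.79 × (83) = 372.57 → 373 → 373 mod 360 = 13°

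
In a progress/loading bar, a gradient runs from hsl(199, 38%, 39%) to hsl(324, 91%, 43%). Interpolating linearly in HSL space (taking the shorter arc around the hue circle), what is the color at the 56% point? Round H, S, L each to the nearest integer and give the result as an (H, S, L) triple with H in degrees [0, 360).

(269, 68, 41)

Hue arc: Δh = 324 − 199 = 125° (|Δh| ≤ 180, already the shorter path).
H = 199 + 0.56 × (125) = 269 → 269°
S = 38 + 0.56 × (91 − 38) = 67.68 → 68%
L = 39 + 0.56 × (43 − 39) = 41.24 → 41%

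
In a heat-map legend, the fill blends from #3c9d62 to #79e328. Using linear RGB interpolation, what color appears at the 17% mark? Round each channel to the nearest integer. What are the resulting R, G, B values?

#3c9d62 → (60, 157, 98); #79e328 → (121, 227, 40).
17% corresponds to t = 0.17.
R = 60 + 0.17 × (121 − 60) = 60 + 0.17 × 61 = 70.37 → 70
G = 157 + 0.17 × (227 − 157) = 157 + 0.17 × 70 = 168.9 → 169
B = 98 + 0.17 × (40 − 98) = 98 + 0.17 × -58 = 88.14 → 88

(70, 169, 88)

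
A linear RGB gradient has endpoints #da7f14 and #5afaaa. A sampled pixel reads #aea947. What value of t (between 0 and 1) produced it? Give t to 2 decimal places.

0.34

Invert the lerp on the B channel (largest span, 150): t = (71 − 20) / (170 − 20) = 51/150 = 0.34.
Check on R: (174 − 218)/(90 − 218) = 0.3438 ✓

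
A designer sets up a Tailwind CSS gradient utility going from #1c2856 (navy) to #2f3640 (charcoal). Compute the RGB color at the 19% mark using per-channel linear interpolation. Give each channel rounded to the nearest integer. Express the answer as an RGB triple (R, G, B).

#1c2856 → (28, 40, 86); #2f3640 → (47, 54, 64).
19% corresponds to t = 0.19.
R = 28 + 0.19 × (47 − 28) = 28 + 0.19 × 19 = 31.61 → 32
G = 40 + 0.19 × (54 − 40) = 40 + 0.19 × 14 = 42.66 → 43
B = 86 + 0.19 × (64 − 86) = 86 + 0.19 × -22 = 81.82 → 82

(32, 43, 82)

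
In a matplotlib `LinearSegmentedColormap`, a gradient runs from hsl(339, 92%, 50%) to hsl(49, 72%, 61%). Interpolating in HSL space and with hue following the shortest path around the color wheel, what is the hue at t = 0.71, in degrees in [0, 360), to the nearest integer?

29

Hue: 49 − 339 = -290°, but |-290| > 180 so the shorter arc goes the other way: Δh = -290 + 360 = 70°.
H = 339 + 0.71 × (70) = 388.7 → 389 → 389 mod 360 = 29°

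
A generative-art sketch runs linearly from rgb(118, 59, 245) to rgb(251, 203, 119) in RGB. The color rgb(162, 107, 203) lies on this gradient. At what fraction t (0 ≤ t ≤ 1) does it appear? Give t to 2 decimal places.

Invert the lerp on the G channel (largest span, 144): t = (107 − 59) / (203 − 59) = 48/144 = 0.33333.
Check on R: (162 − 118)/(251 − 118) = 0.3308 ✓

0.33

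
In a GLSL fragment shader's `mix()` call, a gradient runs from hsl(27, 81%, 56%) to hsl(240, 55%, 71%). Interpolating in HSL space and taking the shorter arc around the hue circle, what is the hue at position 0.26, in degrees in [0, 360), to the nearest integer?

Hue: 240 − 27 = 213°, but |213| > 180 so the shorter arc goes the other way: Δh = 213 − 360 = -147°.
H = 27 + 0.26 × (-147) = -11.22 → -11 → -11 mod 360 = 349°

349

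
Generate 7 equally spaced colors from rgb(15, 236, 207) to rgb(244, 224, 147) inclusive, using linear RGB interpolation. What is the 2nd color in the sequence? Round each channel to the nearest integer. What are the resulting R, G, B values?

With 7 swatches and endpoints inclusive, swatch 2 sits at t = (2 − 1)/(7 − 1) = 1/6 ≈ 0.1667.
R = 15 + 0.1667 × (244 − 15) = 53.174 → 53
G = 236 + 0.1667 × (224 − 236) = 234 → 234
B = 207 + 0.1667 × (147 − 207) = 196.998 → 197

(53, 234, 197)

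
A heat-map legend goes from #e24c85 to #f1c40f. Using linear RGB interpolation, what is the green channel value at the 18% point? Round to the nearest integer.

98

G₁ = 76 (from #e24c85), G₂ = 196 (from #f1c40f).
G = 76 + 0.18 × (196 − 76) = 97.6 → 98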